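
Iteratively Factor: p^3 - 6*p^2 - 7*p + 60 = (p + 3)*(p^2 - 9*p + 20) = (p - 5)*(p + 3)*(p - 4)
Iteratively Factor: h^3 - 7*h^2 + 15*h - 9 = (h - 1)*(h^2 - 6*h + 9) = (h - 3)*(h - 1)*(h - 3)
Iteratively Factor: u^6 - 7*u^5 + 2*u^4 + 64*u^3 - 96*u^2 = (u)*(u^5 - 7*u^4 + 2*u^3 + 64*u^2 - 96*u) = u*(u - 4)*(u^4 - 3*u^3 - 10*u^2 + 24*u) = u*(u - 4)*(u + 3)*(u^3 - 6*u^2 + 8*u) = u*(u - 4)*(u - 2)*(u + 3)*(u^2 - 4*u) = u^2*(u - 4)*(u - 2)*(u + 3)*(u - 4)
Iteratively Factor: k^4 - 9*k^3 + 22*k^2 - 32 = (k - 4)*(k^3 - 5*k^2 + 2*k + 8) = (k - 4)*(k - 2)*(k^2 - 3*k - 4) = (k - 4)^2*(k - 2)*(k + 1)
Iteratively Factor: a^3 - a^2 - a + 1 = (a - 1)*(a^2 - 1) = (a - 1)^2*(a + 1)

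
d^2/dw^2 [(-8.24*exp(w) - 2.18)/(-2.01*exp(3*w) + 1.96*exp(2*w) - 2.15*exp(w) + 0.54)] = (133.161696*exp(6*w) - 18.12015*exp(5*w) - 205.253464*exp(4*w) + 203.3319*exp(3*w) - 58.591308*exp(2*w) + 10.414442*exp(w) + 4.933764)*exp(w)/(8.120601*exp(9*w) - 23.755788*exp(8*w) + 49.223493*exp(7*w) - 64.895338*exp(6*w) + 65.416299*exp(5*w) - 47.405352*exp(4*w) + 25.350083*exp(3*w) - 9.203058*exp(2*w) + 1.88082*exp(w) - 0.157464)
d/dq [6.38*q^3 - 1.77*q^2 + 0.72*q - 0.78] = 19.14*q^2 - 3.54*q + 0.72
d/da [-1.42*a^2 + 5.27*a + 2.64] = 5.27 - 2.84*a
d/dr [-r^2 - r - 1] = -2*r - 1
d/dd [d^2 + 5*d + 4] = 2*d + 5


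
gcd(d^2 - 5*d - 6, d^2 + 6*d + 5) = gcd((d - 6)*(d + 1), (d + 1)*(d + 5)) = d + 1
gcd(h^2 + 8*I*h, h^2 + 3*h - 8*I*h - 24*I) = 1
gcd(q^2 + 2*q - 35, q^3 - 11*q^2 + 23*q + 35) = q - 5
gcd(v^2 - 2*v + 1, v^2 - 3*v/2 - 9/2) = 1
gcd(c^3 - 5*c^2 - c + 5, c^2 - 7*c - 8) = c + 1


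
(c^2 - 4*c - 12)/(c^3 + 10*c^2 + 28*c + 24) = (c - 6)/(c^2 + 8*c + 12)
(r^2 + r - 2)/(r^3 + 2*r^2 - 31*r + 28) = (r + 2)/(r^2 + 3*r - 28)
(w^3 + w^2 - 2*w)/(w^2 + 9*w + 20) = w*(w^2 + w - 2)/(w^2 + 9*w + 20)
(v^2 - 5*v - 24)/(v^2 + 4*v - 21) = (v^2 - 5*v - 24)/(v^2 + 4*v - 21)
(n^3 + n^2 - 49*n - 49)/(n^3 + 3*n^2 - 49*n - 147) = (n + 1)/(n + 3)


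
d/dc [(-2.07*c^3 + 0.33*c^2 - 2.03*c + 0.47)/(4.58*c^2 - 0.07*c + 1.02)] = (-9.4806*c^4 + 0.2898*c^3 + 2.9401*c^2 - 3.632*c - 2.0377)/(20.9764*c^4 - 0.6412*c^3 + 9.3481*c^2 - 0.1428*c + 1.0404)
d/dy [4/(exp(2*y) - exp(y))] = 4*(1 - 2*exp(y))*exp(-y)/(1 - exp(y))^2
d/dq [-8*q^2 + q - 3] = 1 - 16*q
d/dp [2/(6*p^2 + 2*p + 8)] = (-6*p - 1)/(3*p^2 + p + 4)^2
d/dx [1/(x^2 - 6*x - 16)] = 2*(3 - x)/(-x^2 + 6*x + 16)^2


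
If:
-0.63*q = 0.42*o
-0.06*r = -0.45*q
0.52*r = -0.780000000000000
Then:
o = 0.30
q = -0.20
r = -1.50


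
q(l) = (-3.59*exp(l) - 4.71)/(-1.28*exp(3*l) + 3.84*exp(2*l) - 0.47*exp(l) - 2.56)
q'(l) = (-3.59*exp(l) - 4.71)*(3.84*exp(3*l) - 7.68*exp(2*l) + 0.47*exp(l))/(-1.28*exp(3*l) + 3.84*exp(2*l) - 0.47*exp(l) - 2.56)^2 - 3.59*exp(l)/(-1.28*exp(3*l) + 3.84*exp(2*l) - 0.47*exp(l) - 2.56)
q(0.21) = -30.35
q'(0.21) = 378.14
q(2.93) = 0.01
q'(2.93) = -0.02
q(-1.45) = 2.24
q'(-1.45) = 0.58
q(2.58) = 0.02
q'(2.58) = -0.05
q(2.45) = 0.03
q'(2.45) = -0.08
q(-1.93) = 2.05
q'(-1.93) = 0.27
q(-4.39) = 1.85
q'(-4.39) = 0.01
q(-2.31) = 1.97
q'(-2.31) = 0.16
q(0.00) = 17.66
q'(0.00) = 134.26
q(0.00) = 17.66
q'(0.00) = 134.26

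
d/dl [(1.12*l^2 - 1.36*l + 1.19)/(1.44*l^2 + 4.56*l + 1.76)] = (7.0656*l^2 + 0.515200000000001*l - 7.82)/(2.0736*l^4 + 13.1328*l^3 + 25.8624*l^2 + 16.0512*l + 3.0976)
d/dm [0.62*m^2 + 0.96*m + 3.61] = 1.24*m + 0.96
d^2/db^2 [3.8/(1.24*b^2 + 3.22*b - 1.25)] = (-11.68576*b^2 - 30.34528*b + 3.8*(2.48*b + 3.22)*(4.96*b + 6.44) + 11.78)/(1.24*b^2 + 3.22*b - 1.25)^3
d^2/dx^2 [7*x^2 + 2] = 14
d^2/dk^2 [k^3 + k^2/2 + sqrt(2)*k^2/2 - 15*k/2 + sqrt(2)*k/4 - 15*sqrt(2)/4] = 6*k + 1 + sqrt(2)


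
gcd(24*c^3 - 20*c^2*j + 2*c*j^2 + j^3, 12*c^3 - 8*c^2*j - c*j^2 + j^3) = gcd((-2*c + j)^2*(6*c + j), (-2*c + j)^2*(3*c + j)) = 4*c^2 - 4*c*j + j^2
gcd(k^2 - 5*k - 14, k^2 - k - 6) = k + 2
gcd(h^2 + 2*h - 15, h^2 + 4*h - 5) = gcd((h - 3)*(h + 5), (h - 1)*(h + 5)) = h + 5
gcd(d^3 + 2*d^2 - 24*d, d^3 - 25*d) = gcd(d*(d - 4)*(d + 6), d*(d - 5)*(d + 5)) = d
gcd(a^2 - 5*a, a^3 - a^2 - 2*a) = a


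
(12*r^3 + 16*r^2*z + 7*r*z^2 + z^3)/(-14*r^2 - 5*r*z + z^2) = (6*r^2 + 5*r*z + z^2)/(-7*r + z)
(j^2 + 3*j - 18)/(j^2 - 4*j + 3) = (j + 6)/(j - 1)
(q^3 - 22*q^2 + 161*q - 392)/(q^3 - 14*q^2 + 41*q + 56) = (q - 7)/(q + 1)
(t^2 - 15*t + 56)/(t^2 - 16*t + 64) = (t - 7)/(t - 8)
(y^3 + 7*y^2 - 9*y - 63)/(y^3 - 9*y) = (y + 7)/y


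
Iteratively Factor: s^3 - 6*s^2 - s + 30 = (s - 3)*(s^2 - 3*s - 10) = (s - 5)*(s - 3)*(s + 2)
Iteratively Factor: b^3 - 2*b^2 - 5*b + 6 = (b + 2)*(b^2 - 4*b + 3) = (b - 1)*(b + 2)*(b - 3)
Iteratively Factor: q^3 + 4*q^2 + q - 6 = (q + 2)*(q^2 + 2*q - 3) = (q - 1)*(q + 2)*(q + 3)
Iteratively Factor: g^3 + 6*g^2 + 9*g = (g)*(g^2 + 6*g + 9) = g*(g + 3)*(g + 3)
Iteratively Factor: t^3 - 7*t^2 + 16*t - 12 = (t - 2)*(t^2 - 5*t + 6) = (t - 3)*(t - 2)*(t - 2)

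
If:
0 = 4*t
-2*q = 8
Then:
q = -4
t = 0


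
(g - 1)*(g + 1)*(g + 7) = g^3 + 7*g^2 - g - 7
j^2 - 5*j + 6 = (j - 3)*(j - 2)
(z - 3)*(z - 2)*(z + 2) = z^3 - 3*z^2 - 4*z + 12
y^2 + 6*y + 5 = (y + 1)*(y + 5)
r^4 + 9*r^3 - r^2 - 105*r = r*(r - 3)*(r + 5)*(r + 7)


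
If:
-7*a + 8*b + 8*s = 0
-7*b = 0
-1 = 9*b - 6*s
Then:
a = 4/21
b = 0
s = 1/6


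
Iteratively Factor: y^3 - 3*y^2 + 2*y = (y - 1)*(y^2 - 2*y) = (y - 2)*(y - 1)*(y)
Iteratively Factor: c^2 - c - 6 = (c - 3)*(c + 2)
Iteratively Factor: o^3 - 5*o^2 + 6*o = (o - 2)*(o^2 - 3*o) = o*(o - 2)*(o - 3)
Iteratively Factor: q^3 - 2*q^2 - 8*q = (q)*(q^2 - 2*q - 8) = q*(q + 2)*(q - 4)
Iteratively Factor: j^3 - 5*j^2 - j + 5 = (j - 5)*(j^2 - 1) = (j - 5)*(j + 1)*(j - 1)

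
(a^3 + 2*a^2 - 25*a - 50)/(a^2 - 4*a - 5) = (a^2 + 7*a + 10)/(a + 1)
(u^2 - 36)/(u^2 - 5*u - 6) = (u + 6)/(u + 1)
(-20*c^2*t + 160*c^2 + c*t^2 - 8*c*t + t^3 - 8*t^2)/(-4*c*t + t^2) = 5*c - 40*c/t + t - 8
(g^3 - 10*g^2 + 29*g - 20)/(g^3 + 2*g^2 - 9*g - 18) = (g^3 - 10*g^2 + 29*g - 20)/(g^3 + 2*g^2 - 9*g - 18)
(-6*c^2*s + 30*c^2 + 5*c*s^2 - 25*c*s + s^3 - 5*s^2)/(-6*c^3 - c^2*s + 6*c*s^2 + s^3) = (s - 5)/(c + s)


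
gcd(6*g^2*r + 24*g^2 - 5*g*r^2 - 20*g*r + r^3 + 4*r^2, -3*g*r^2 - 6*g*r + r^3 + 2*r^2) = -3*g + r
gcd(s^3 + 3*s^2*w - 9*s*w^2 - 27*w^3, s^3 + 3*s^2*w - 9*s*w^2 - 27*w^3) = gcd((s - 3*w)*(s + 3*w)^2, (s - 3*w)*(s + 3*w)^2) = s^3 + 3*s^2*w - 9*s*w^2 - 27*w^3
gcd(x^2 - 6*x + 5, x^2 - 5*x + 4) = x - 1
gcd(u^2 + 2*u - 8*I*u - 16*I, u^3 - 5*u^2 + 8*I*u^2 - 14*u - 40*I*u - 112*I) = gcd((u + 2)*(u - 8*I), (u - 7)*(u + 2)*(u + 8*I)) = u + 2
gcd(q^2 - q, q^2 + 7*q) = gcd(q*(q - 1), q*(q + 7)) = q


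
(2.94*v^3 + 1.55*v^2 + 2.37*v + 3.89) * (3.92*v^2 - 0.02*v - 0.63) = 11.5248*v^5 + 6.0172*v^4 + 7.4072*v^3 + 14.2249*v^2 - 1.5709*v - 2.4507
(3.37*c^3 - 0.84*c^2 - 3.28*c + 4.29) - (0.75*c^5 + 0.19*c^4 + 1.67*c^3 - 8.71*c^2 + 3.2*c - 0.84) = -0.75*c^5 - 0.19*c^4 + 1.7*c^3 + 7.87*c^2 - 6.48*c + 5.13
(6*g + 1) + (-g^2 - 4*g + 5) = -g^2 + 2*g + 6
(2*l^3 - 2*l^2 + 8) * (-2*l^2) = -4*l^5 + 4*l^4 - 16*l^2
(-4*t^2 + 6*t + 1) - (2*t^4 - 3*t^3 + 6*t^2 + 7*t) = -2*t^4 + 3*t^3 - 10*t^2 - t + 1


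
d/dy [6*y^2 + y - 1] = 12*y + 1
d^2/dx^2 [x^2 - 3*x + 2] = 2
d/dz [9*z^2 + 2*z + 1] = 18*z + 2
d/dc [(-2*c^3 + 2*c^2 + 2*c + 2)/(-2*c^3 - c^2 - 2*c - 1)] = 2*(3*c^4 + 8*c^3 + 8*c^2 + 1)/(4*c^6 + 4*c^5 + 9*c^4 + 8*c^3 + 6*c^2 + 4*c + 1)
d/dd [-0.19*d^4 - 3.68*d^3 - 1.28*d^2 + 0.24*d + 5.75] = -0.76*d^3 - 11.04*d^2 - 2.56*d + 0.24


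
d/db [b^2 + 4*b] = 2*b + 4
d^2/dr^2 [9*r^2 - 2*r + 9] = 18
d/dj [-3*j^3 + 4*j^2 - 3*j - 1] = -9*j^2 + 8*j - 3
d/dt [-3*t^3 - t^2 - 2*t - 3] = -9*t^2 - 2*t - 2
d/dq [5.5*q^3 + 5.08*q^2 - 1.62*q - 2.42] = 16.5*q^2 + 10.16*q - 1.62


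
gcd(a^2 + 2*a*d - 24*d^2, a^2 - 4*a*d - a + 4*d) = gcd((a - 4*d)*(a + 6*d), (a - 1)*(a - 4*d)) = a - 4*d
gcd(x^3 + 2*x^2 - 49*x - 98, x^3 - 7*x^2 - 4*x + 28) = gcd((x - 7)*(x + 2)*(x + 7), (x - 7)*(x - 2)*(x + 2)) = x^2 - 5*x - 14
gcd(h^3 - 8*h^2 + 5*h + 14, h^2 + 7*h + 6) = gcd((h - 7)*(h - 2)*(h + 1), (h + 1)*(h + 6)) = h + 1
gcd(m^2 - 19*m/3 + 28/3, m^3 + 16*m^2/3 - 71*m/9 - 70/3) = m - 7/3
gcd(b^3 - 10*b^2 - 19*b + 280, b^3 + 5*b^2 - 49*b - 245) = b^2 - 2*b - 35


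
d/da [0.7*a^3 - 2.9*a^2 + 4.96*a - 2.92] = 2.1*a^2 - 5.8*a + 4.96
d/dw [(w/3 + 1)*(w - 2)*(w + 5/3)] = w^2 + 16*w/9 - 13/9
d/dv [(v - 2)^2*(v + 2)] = (v - 2)*(3*v + 2)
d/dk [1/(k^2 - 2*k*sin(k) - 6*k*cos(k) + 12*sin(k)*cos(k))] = 2*(-3*k*sin(k) + k*cos(k) - k + sin(k) + 3*cos(k) - 6*cos(2*k))/((k - 2*sin(k))^2*(k - 6*cos(k))^2)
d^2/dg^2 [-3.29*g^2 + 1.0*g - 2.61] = -6.58000000000000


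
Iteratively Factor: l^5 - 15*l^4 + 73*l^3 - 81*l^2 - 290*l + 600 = (l - 3)*(l^4 - 12*l^3 + 37*l^2 + 30*l - 200) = (l - 3)*(l + 2)*(l^3 - 14*l^2 + 65*l - 100) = (l - 4)*(l - 3)*(l + 2)*(l^2 - 10*l + 25) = (l - 5)*(l - 4)*(l - 3)*(l + 2)*(l - 5)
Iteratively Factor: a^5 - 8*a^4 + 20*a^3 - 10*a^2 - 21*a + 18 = (a - 3)*(a^4 - 5*a^3 + 5*a^2 + 5*a - 6) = (a - 3)*(a + 1)*(a^3 - 6*a^2 + 11*a - 6) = (a - 3)*(a - 2)*(a + 1)*(a^2 - 4*a + 3) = (a - 3)*(a - 2)*(a - 1)*(a + 1)*(a - 3)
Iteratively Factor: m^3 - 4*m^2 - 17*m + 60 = (m + 4)*(m^2 - 8*m + 15) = (m - 3)*(m + 4)*(m - 5)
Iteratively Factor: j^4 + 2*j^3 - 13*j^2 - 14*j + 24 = (j - 1)*(j^3 + 3*j^2 - 10*j - 24) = (j - 3)*(j - 1)*(j^2 + 6*j + 8) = (j - 3)*(j - 1)*(j + 4)*(j + 2)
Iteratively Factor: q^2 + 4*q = (q)*(q + 4)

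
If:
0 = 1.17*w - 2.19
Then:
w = 1.87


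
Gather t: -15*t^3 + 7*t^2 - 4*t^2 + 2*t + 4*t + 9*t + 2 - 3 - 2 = -15*t^3 + 3*t^2 + 15*t - 3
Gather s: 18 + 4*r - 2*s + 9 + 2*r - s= 6*r - 3*s + 27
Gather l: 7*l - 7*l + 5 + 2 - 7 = 0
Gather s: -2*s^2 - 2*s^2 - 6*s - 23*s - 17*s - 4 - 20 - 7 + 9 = -4*s^2 - 46*s - 22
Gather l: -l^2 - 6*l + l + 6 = -l^2 - 5*l + 6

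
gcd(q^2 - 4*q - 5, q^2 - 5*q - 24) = 1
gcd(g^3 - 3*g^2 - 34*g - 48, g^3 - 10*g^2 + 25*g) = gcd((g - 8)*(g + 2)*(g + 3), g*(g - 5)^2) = 1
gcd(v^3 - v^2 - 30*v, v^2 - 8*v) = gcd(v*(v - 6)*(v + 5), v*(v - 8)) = v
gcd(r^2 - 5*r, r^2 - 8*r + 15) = r - 5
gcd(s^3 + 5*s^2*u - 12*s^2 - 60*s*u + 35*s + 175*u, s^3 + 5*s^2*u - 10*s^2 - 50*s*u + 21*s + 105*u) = s^2 + 5*s*u - 7*s - 35*u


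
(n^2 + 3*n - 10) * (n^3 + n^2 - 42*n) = n^5 + 4*n^4 - 49*n^3 - 136*n^2 + 420*n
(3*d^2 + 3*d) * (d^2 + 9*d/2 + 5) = 3*d^4 + 33*d^3/2 + 57*d^2/2 + 15*d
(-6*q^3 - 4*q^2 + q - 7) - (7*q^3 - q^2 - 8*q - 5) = -13*q^3 - 3*q^2 + 9*q - 2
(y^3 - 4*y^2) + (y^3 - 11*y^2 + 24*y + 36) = 2*y^3 - 15*y^2 + 24*y + 36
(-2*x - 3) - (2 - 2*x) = -5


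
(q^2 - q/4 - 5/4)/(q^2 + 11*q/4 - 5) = (q + 1)/(q + 4)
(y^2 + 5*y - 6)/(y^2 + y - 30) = (y - 1)/(y - 5)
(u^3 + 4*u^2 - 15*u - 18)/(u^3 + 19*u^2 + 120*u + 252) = (u^2 - 2*u - 3)/(u^2 + 13*u + 42)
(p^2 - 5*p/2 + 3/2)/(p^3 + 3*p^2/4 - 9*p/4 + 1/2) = 2*(2*p - 3)/(4*p^2 + 7*p - 2)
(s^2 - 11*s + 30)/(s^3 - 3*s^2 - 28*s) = (-s^2 + 11*s - 30)/(s*(-s^2 + 3*s + 28))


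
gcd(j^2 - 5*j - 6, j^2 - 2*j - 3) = j + 1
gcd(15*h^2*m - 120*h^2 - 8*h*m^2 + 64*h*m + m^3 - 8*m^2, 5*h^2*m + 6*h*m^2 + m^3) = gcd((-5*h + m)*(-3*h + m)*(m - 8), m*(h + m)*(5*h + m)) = 1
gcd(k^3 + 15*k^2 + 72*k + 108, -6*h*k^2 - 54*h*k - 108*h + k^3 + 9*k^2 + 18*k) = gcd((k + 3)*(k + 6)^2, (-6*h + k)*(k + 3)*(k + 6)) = k^2 + 9*k + 18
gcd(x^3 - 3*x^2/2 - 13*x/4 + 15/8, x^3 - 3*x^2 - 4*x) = 1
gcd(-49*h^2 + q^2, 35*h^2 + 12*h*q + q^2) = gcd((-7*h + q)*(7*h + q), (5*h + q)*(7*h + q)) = 7*h + q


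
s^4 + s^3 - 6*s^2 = s^2*(s - 2)*(s + 3)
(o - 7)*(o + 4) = o^2 - 3*o - 28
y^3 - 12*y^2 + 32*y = y*(y - 8)*(y - 4)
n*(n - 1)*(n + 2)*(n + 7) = n^4 + 8*n^3 + 5*n^2 - 14*n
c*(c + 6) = c^2 + 6*c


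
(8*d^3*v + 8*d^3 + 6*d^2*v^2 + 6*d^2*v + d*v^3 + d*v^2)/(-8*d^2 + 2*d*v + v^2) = d*(2*d*v + 2*d + v^2 + v)/(-2*d + v)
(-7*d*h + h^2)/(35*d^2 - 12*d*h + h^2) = -h/(5*d - h)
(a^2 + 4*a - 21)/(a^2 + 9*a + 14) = (a - 3)/(a + 2)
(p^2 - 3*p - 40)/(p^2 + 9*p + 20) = (p - 8)/(p + 4)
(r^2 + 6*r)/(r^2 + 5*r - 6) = r/(r - 1)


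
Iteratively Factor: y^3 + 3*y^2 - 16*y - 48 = (y - 4)*(y^2 + 7*y + 12) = (y - 4)*(y + 4)*(y + 3)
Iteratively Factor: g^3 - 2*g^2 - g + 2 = (g - 2)*(g^2 - 1) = (g - 2)*(g + 1)*(g - 1)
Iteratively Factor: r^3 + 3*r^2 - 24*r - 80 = (r + 4)*(r^2 - r - 20) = (r - 5)*(r + 4)*(r + 4)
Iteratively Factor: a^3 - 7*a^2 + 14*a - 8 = (a - 4)*(a^2 - 3*a + 2) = (a - 4)*(a - 2)*(a - 1)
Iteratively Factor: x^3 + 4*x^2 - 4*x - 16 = (x + 2)*(x^2 + 2*x - 8) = (x + 2)*(x + 4)*(x - 2)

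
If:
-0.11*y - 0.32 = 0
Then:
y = -2.91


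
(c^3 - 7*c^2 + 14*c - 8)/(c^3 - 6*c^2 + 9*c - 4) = (c - 2)/(c - 1)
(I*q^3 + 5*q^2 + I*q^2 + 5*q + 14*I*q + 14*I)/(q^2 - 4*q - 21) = (I*q^3 + q^2*(5 + I) + q*(5 + 14*I) + 14*I)/(q^2 - 4*q - 21)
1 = 1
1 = 1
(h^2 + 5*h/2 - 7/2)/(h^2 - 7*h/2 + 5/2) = (2*h + 7)/(2*h - 5)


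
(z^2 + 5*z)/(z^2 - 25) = z/(z - 5)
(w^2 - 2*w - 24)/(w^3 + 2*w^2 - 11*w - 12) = (w - 6)/(w^2 - 2*w - 3)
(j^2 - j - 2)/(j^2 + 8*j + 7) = (j - 2)/(j + 7)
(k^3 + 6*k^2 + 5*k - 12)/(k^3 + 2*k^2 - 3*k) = (k + 4)/k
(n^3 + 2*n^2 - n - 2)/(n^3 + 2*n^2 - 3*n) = (n^2 + 3*n + 2)/(n*(n + 3))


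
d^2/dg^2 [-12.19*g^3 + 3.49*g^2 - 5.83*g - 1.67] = 6.98 - 73.14*g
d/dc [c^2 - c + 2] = 2*c - 1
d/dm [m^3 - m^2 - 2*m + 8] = 3*m^2 - 2*m - 2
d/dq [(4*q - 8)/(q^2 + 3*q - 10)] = -4/(q^2 + 10*q + 25)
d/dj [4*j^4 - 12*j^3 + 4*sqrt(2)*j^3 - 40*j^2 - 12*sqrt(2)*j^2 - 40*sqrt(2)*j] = 16*j^3 - 36*j^2 + 12*sqrt(2)*j^2 - 80*j - 24*sqrt(2)*j - 40*sqrt(2)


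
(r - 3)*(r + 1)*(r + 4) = r^3 + 2*r^2 - 11*r - 12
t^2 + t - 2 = (t - 1)*(t + 2)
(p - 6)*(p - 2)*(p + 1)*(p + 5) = p^4 - 2*p^3 - 31*p^2 + 32*p + 60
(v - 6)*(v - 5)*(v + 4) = v^3 - 7*v^2 - 14*v + 120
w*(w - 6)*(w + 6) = w^3 - 36*w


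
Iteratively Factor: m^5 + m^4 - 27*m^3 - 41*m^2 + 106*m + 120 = (m - 2)*(m^4 + 3*m^3 - 21*m^2 - 83*m - 60) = (m - 5)*(m - 2)*(m^3 + 8*m^2 + 19*m + 12) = (m - 5)*(m - 2)*(m + 3)*(m^2 + 5*m + 4) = (m - 5)*(m - 2)*(m + 3)*(m + 4)*(m + 1)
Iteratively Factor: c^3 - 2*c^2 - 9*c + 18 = (c - 3)*(c^2 + c - 6) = (c - 3)*(c - 2)*(c + 3)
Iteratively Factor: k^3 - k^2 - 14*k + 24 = (k - 3)*(k^2 + 2*k - 8) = (k - 3)*(k + 4)*(k - 2)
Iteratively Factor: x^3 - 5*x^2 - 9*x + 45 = (x + 3)*(x^2 - 8*x + 15) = (x - 3)*(x + 3)*(x - 5)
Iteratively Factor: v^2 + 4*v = (v + 4)*(v)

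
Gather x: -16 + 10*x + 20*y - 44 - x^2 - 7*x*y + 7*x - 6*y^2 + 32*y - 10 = -x^2 + x*(17 - 7*y) - 6*y^2 + 52*y - 70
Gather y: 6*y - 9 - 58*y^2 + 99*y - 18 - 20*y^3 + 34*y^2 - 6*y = -20*y^3 - 24*y^2 + 99*y - 27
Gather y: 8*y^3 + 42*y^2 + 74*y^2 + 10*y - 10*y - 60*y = 8*y^3 + 116*y^2 - 60*y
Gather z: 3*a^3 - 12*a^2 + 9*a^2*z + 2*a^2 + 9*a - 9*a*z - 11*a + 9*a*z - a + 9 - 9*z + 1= 3*a^3 - 10*a^2 - 3*a + z*(9*a^2 - 9) + 10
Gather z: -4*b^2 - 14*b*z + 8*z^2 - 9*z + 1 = -4*b^2 + 8*z^2 + z*(-14*b - 9) + 1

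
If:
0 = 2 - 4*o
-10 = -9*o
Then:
No Solution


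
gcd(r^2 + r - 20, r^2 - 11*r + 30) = 1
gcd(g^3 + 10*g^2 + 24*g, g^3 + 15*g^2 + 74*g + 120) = g^2 + 10*g + 24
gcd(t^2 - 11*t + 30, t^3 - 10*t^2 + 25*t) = t - 5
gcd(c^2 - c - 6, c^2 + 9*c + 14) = c + 2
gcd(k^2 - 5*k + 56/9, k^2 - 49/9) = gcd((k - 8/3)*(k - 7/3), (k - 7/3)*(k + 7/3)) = k - 7/3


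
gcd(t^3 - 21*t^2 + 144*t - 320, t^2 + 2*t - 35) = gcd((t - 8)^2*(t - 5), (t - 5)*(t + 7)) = t - 5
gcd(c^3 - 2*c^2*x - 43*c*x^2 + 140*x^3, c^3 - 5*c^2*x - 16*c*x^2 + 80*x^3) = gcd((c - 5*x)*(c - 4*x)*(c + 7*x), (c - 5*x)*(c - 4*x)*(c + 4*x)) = c^2 - 9*c*x + 20*x^2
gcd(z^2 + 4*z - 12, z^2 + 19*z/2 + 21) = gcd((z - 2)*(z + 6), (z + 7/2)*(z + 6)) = z + 6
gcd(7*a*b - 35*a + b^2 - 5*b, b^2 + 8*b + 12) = 1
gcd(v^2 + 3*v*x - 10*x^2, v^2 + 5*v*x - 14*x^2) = -v + 2*x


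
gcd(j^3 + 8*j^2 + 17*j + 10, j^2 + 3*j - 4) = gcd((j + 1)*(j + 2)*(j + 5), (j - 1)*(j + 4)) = 1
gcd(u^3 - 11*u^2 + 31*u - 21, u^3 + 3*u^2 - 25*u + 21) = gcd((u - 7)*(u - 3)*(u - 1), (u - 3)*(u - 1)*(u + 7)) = u^2 - 4*u + 3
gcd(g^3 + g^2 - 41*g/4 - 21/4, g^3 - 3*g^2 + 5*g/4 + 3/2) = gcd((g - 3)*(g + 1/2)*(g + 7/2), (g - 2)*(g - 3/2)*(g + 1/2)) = g + 1/2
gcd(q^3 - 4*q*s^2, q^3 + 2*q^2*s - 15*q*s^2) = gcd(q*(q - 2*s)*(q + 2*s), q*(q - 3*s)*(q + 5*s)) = q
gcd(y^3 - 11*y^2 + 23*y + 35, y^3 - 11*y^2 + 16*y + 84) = y - 7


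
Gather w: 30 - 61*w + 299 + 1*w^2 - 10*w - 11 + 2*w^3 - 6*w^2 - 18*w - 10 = 2*w^3 - 5*w^2 - 89*w + 308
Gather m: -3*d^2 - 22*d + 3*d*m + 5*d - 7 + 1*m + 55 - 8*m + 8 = -3*d^2 - 17*d + m*(3*d - 7) + 56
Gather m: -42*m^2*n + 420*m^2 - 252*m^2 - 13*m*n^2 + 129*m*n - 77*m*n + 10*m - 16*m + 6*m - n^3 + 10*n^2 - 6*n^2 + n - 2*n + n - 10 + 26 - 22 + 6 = m^2*(168 - 42*n) + m*(-13*n^2 + 52*n) - n^3 + 4*n^2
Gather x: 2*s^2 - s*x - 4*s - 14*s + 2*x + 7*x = 2*s^2 - 18*s + x*(9 - s)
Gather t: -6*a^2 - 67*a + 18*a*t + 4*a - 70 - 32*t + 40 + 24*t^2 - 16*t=-6*a^2 - 63*a + 24*t^2 + t*(18*a - 48) - 30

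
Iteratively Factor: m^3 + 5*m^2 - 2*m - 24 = (m + 4)*(m^2 + m - 6) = (m + 3)*(m + 4)*(m - 2)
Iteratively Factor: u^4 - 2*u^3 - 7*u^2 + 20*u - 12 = (u - 2)*(u^3 - 7*u + 6) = (u - 2)^2*(u^2 + 2*u - 3) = (u - 2)^2*(u + 3)*(u - 1)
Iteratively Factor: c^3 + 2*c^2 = (c)*(c^2 + 2*c) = c*(c + 2)*(c)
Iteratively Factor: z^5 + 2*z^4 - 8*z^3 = (z)*(z^4 + 2*z^3 - 8*z^2) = z*(z + 4)*(z^3 - 2*z^2) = z^2*(z + 4)*(z^2 - 2*z) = z^3*(z + 4)*(z - 2)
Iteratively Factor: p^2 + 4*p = (p)*(p + 4)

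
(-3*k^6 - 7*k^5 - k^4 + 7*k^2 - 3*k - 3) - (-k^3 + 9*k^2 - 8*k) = -3*k^6 - 7*k^5 - k^4 + k^3 - 2*k^2 + 5*k - 3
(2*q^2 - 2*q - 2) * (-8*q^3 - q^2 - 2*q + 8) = -16*q^5 + 14*q^4 + 14*q^3 + 22*q^2 - 12*q - 16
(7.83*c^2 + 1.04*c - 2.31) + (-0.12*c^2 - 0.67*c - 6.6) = 7.71*c^2 + 0.37*c - 8.91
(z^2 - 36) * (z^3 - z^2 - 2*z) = z^5 - z^4 - 38*z^3 + 36*z^2 + 72*z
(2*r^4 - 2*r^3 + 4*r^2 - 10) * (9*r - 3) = 18*r^5 - 24*r^4 + 42*r^3 - 12*r^2 - 90*r + 30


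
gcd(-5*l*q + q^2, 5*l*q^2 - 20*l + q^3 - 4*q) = 1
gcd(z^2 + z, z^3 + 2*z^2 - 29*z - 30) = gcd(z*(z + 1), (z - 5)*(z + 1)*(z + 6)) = z + 1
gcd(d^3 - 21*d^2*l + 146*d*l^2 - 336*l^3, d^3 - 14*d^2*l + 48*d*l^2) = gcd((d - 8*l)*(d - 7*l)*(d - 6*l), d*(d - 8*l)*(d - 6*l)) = d^2 - 14*d*l + 48*l^2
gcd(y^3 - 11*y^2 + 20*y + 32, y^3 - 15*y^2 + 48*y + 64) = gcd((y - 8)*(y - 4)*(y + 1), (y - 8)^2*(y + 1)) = y^2 - 7*y - 8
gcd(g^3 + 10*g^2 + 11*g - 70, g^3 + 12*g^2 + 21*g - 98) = g^2 + 5*g - 14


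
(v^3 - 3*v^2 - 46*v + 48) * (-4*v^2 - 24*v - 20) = -4*v^5 - 12*v^4 + 236*v^3 + 972*v^2 - 232*v - 960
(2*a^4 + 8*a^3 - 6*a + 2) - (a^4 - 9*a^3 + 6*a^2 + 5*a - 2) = a^4 + 17*a^3 - 6*a^2 - 11*a + 4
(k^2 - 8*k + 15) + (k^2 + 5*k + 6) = 2*k^2 - 3*k + 21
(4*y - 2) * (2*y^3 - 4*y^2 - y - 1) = 8*y^4 - 20*y^3 + 4*y^2 - 2*y + 2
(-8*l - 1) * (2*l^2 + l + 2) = -16*l^3 - 10*l^2 - 17*l - 2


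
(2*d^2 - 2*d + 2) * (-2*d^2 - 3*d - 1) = -4*d^4 - 2*d^3 - 4*d - 2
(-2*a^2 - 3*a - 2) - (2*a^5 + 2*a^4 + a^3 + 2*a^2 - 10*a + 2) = -2*a^5 - 2*a^4 - a^3 - 4*a^2 + 7*a - 4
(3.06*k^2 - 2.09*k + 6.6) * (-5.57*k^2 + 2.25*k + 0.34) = -17.0442*k^4 + 18.5263*k^3 - 40.4241*k^2 + 14.1394*k + 2.244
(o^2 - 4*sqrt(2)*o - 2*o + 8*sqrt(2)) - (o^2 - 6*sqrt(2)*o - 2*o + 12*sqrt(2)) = 2*sqrt(2)*o - 4*sqrt(2)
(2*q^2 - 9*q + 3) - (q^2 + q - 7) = q^2 - 10*q + 10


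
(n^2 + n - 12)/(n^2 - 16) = (n - 3)/(n - 4)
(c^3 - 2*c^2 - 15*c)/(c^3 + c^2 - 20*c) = (c^2 - 2*c - 15)/(c^2 + c - 20)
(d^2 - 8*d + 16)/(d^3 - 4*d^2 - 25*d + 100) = (d - 4)/(d^2 - 25)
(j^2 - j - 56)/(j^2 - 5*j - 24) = (j + 7)/(j + 3)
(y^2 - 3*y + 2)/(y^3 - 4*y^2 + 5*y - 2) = 1/(y - 1)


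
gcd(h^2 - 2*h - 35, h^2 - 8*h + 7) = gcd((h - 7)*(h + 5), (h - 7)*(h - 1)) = h - 7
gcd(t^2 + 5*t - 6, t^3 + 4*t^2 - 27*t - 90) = t + 6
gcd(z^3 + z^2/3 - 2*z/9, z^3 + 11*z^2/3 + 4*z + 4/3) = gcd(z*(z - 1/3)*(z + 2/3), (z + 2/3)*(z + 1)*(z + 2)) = z + 2/3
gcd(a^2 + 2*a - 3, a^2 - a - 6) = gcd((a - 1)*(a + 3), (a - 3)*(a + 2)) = 1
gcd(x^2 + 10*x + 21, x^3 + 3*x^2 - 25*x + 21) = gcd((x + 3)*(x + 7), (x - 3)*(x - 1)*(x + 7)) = x + 7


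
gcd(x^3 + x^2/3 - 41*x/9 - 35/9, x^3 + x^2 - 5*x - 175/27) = x^2 - 2*x/3 - 35/9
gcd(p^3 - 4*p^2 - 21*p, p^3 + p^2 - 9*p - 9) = p + 3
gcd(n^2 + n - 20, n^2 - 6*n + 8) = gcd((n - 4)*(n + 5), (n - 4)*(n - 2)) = n - 4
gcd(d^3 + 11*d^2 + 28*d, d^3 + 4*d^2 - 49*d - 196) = d^2 + 11*d + 28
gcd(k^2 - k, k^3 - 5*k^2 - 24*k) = k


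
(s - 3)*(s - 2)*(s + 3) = s^3 - 2*s^2 - 9*s + 18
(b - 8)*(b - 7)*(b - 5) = b^3 - 20*b^2 + 131*b - 280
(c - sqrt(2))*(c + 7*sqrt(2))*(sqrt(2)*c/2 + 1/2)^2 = c^4/2 + 7*sqrt(2)*c^3/2 - 3*c^2/4 - 11*sqrt(2)*c/2 - 7/2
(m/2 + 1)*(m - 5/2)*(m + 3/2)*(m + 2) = m^4/2 + 3*m^3/2 - 15*m^2/8 - 19*m/2 - 15/2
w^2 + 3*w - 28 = (w - 4)*(w + 7)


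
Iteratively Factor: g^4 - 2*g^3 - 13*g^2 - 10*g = (g)*(g^3 - 2*g^2 - 13*g - 10) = g*(g + 2)*(g^2 - 4*g - 5) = g*(g + 1)*(g + 2)*(g - 5)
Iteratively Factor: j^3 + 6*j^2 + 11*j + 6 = (j + 1)*(j^2 + 5*j + 6) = (j + 1)*(j + 2)*(j + 3)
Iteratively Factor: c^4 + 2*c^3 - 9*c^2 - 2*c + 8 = (c - 2)*(c^3 + 4*c^2 - c - 4) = (c - 2)*(c - 1)*(c^2 + 5*c + 4) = (c - 2)*(c - 1)*(c + 4)*(c + 1)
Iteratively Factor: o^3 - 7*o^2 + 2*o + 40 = (o - 5)*(o^2 - 2*o - 8) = (o - 5)*(o + 2)*(o - 4)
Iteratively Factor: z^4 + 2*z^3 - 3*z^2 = (z - 1)*(z^3 + 3*z^2) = z*(z - 1)*(z^2 + 3*z) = z*(z - 1)*(z + 3)*(z)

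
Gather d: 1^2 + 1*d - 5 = d - 4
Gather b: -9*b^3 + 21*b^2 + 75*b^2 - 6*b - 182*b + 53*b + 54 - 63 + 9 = -9*b^3 + 96*b^2 - 135*b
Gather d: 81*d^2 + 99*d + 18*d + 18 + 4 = 81*d^2 + 117*d + 22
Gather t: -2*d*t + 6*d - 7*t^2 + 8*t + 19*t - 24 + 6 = 6*d - 7*t^2 + t*(27 - 2*d) - 18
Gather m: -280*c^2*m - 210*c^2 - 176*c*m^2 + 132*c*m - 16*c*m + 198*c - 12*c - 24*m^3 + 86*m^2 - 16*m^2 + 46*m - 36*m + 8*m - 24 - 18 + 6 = -210*c^2 + 186*c - 24*m^3 + m^2*(70 - 176*c) + m*(-280*c^2 + 116*c + 18) - 36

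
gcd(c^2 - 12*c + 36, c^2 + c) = 1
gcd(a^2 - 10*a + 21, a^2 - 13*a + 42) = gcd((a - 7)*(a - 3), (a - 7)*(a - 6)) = a - 7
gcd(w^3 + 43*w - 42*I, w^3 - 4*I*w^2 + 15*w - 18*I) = w^2 - 7*I*w - 6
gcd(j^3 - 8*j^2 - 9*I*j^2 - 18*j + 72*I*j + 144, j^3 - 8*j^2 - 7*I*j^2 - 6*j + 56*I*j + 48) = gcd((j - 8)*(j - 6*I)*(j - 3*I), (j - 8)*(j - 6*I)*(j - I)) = j^2 + j*(-8 - 6*I) + 48*I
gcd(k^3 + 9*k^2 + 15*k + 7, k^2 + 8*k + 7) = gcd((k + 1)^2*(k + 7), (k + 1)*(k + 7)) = k^2 + 8*k + 7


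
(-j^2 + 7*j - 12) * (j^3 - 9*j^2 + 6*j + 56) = -j^5 + 16*j^4 - 81*j^3 + 94*j^2 + 320*j - 672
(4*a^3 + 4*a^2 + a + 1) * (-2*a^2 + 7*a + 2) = -8*a^5 + 20*a^4 + 34*a^3 + 13*a^2 + 9*a + 2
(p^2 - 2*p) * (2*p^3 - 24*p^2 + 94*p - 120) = 2*p^5 - 28*p^4 + 142*p^3 - 308*p^2 + 240*p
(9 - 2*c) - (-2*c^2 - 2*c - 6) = 2*c^2 + 15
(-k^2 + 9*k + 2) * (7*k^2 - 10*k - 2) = -7*k^4 + 73*k^3 - 74*k^2 - 38*k - 4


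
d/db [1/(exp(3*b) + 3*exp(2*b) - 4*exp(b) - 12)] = (-3*exp(2*b) - 6*exp(b) + 4)*exp(b)/(exp(3*b) + 3*exp(2*b) - 4*exp(b) - 12)^2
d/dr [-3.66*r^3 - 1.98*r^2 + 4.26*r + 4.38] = -10.98*r^2 - 3.96*r + 4.26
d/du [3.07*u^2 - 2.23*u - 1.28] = 6.14*u - 2.23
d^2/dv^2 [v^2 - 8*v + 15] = 2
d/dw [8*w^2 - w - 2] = 16*w - 1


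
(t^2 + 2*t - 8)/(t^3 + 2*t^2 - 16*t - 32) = (t - 2)/(t^2 - 2*t - 8)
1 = 1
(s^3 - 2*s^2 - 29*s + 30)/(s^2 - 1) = (s^2 - s - 30)/(s + 1)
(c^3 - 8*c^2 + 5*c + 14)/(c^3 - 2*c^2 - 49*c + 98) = (c + 1)/(c + 7)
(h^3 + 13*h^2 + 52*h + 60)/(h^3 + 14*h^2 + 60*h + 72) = (h + 5)/(h + 6)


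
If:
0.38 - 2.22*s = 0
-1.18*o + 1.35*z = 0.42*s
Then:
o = 1.14406779661017*z - 0.0609253321117728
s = 0.17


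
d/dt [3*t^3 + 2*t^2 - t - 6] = 9*t^2 + 4*t - 1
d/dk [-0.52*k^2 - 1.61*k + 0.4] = -1.04*k - 1.61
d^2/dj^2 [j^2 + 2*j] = 2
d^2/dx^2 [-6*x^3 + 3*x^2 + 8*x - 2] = 6 - 36*x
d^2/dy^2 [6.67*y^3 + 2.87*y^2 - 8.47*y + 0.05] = 40.02*y + 5.74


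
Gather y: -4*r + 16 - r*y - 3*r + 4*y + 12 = -7*r + y*(4 - r) + 28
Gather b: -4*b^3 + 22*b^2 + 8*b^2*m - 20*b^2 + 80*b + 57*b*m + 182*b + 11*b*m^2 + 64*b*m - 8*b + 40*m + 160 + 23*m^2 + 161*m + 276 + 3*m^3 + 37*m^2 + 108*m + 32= -4*b^3 + b^2*(8*m + 2) + b*(11*m^2 + 121*m + 254) + 3*m^3 + 60*m^2 + 309*m + 468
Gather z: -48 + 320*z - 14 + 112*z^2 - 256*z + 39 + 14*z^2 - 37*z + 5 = 126*z^2 + 27*z - 18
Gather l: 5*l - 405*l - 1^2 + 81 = 80 - 400*l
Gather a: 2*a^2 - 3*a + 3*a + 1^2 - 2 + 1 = 2*a^2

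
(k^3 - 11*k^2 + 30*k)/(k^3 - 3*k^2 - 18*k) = (k - 5)/(k + 3)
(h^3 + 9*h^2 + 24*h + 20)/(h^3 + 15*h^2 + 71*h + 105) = (h^2 + 4*h + 4)/(h^2 + 10*h + 21)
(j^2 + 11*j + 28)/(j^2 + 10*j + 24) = (j + 7)/(j + 6)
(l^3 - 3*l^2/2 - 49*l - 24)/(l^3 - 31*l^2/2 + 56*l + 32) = (l + 6)/(l - 8)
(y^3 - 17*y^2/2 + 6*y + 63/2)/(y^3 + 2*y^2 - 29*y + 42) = (2*y^2 - 11*y - 21)/(2*(y^2 + 5*y - 14))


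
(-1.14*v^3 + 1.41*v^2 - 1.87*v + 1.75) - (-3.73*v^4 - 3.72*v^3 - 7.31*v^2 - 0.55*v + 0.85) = 3.73*v^4 + 2.58*v^3 + 8.72*v^2 - 1.32*v + 0.9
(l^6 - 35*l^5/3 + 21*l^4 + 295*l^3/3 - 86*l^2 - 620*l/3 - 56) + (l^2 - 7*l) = l^6 - 35*l^5/3 + 21*l^4 + 295*l^3/3 - 85*l^2 - 641*l/3 - 56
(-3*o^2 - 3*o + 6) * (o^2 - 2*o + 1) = -3*o^4 + 3*o^3 + 9*o^2 - 15*o + 6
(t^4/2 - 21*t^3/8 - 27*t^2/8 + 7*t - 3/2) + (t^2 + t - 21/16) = t^4/2 - 21*t^3/8 - 19*t^2/8 + 8*t - 45/16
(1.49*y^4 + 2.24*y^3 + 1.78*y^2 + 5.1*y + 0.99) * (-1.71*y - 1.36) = -2.5479*y^5 - 5.8568*y^4 - 6.0902*y^3 - 11.1418*y^2 - 8.6289*y - 1.3464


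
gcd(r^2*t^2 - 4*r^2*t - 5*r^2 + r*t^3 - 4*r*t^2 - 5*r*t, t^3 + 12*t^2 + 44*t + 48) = 1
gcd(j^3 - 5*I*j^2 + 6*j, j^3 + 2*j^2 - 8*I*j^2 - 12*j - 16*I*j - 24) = j - 6*I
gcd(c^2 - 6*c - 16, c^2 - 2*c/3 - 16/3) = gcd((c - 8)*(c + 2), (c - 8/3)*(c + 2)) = c + 2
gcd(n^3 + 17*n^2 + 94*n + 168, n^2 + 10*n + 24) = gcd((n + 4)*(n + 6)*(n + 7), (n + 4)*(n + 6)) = n^2 + 10*n + 24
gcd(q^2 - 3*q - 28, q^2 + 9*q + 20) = q + 4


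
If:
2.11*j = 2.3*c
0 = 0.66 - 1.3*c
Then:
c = 0.51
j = 0.55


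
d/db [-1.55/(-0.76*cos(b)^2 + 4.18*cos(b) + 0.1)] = (2.356*cos(b) - 6.479)*sin(b)/(-0.76*cos(b)^2 + 4.18*cos(b) + 0.1)^2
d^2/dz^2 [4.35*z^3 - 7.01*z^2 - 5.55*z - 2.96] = 26.1*z - 14.02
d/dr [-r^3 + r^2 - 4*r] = -3*r^2 + 2*r - 4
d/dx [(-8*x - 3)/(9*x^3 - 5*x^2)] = (144*x^2 + 41*x - 30)/(x^3*(81*x^2 - 90*x + 25))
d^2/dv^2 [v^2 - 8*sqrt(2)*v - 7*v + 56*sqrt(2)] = 2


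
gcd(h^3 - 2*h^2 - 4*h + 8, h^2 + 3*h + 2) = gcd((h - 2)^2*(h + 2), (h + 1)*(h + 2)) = h + 2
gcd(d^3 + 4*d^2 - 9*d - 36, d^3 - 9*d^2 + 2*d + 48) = d - 3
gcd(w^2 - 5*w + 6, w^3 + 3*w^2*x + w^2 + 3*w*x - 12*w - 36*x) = w - 3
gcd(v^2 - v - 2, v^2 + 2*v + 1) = v + 1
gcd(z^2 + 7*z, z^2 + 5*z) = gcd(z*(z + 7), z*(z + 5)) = z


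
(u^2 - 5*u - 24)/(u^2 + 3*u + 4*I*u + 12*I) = (u - 8)/(u + 4*I)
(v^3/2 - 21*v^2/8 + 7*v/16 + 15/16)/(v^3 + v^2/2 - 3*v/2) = (8*v^3 - 42*v^2 + 7*v + 15)/(8*v*(2*v^2 + v - 3))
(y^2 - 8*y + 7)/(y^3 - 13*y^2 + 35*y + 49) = (y - 1)/(y^2 - 6*y - 7)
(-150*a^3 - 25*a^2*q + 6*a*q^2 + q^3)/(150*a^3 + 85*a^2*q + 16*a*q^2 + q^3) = (-5*a + q)/(5*a + q)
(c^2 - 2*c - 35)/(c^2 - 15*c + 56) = (c + 5)/(c - 8)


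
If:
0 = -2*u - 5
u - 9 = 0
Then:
No Solution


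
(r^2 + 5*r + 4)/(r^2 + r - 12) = (r + 1)/(r - 3)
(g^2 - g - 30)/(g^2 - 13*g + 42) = (g + 5)/(g - 7)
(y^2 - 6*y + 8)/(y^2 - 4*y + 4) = (y - 4)/(y - 2)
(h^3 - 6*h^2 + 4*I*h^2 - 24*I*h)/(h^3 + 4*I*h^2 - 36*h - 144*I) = h/(h + 6)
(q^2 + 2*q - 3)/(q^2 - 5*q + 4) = (q + 3)/(q - 4)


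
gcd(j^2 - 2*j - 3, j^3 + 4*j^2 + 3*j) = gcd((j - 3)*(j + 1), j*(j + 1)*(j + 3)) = j + 1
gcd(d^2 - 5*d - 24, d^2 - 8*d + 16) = 1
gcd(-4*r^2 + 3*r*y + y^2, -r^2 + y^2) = -r + y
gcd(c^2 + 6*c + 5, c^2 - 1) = c + 1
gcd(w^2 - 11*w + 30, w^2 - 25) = w - 5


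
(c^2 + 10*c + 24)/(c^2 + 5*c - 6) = (c + 4)/(c - 1)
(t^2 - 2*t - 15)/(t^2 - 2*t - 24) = (-t^2 + 2*t + 15)/(-t^2 + 2*t + 24)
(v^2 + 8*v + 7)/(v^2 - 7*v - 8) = (v + 7)/(v - 8)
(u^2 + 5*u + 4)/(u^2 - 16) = (u + 1)/(u - 4)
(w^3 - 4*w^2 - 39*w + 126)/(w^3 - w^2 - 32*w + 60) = (w^2 - 10*w + 21)/(w^2 - 7*w + 10)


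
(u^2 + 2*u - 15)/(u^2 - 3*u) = (u + 5)/u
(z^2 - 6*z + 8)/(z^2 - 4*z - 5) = (-z^2 + 6*z - 8)/(-z^2 + 4*z + 5)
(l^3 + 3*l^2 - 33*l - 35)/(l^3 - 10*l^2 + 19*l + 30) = (l + 7)/(l - 6)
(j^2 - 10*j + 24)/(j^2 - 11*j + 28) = (j - 6)/(j - 7)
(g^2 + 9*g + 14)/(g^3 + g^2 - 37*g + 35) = (g + 2)/(g^2 - 6*g + 5)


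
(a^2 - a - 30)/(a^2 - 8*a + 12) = (a + 5)/(a - 2)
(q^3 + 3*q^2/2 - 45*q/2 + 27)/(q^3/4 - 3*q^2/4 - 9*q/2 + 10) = 2*(2*q^3 + 3*q^2 - 45*q + 54)/(q^3 - 3*q^2 - 18*q + 40)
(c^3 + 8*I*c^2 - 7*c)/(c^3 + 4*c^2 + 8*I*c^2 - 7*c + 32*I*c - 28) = c/(c + 4)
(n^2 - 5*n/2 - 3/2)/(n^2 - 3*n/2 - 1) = (n - 3)/(n - 2)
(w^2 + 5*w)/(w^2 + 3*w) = (w + 5)/(w + 3)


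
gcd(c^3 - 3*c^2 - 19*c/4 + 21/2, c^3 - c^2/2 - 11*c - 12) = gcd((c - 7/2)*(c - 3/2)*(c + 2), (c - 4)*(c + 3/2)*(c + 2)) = c + 2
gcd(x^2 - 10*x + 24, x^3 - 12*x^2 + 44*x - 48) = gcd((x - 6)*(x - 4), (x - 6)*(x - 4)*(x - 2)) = x^2 - 10*x + 24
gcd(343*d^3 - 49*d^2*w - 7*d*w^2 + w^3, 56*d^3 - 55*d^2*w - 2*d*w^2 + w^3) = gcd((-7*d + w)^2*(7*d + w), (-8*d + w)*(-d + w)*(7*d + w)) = 7*d + w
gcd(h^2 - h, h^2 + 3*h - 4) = h - 1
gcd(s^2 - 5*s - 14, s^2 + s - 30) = 1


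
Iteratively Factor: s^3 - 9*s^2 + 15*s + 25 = (s - 5)*(s^2 - 4*s - 5) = (s - 5)^2*(s + 1)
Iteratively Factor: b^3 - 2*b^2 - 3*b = (b - 3)*(b^2 + b) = b*(b - 3)*(b + 1)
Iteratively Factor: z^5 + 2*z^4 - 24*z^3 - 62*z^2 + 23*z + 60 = (z - 5)*(z^4 + 7*z^3 + 11*z^2 - 7*z - 12) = (z - 5)*(z + 3)*(z^3 + 4*z^2 - z - 4) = (z - 5)*(z + 1)*(z + 3)*(z^2 + 3*z - 4) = (z - 5)*(z - 1)*(z + 1)*(z + 3)*(z + 4)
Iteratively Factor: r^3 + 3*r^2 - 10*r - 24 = (r + 4)*(r^2 - r - 6) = (r + 2)*(r + 4)*(r - 3)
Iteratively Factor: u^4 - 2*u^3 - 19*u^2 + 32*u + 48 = (u - 4)*(u^3 + 2*u^2 - 11*u - 12) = (u - 4)*(u + 1)*(u^2 + u - 12) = (u - 4)*(u - 3)*(u + 1)*(u + 4)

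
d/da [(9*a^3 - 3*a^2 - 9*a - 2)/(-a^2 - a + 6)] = (-9*a^4 - 18*a^3 + 156*a^2 - 40*a - 56)/(a^4 + 2*a^3 - 11*a^2 - 12*a + 36)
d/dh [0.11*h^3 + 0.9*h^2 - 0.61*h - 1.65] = 0.33*h^2 + 1.8*h - 0.61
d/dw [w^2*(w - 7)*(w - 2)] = w*(4*w^2 - 27*w + 28)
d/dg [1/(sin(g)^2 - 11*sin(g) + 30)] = (11 - 2*sin(g))*cos(g)/(sin(g)^2 - 11*sin(g) + 30)^2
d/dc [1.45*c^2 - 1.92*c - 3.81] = 2.9*c - 1.92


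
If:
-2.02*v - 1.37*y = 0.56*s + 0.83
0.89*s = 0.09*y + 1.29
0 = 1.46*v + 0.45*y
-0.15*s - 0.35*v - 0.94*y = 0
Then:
No Solution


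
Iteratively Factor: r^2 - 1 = (r + 1)*(r - 1)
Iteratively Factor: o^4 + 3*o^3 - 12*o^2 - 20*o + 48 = (o - 2)*(o^3 + 5*o^2 - 2*o - 24) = (o - 2)*(o + 3)*(o^2 + 2*o - 8) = (o - 2)^2*(o + 3)*(o + 4)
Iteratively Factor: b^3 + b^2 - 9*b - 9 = (b + 3)*(b^2 - 2*b - 3) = (b - 3)*(b + 3)*(b + 1)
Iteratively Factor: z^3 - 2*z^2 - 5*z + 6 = (z + 2)*(z^2 - 4*z + 3) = (z - 3)*(z + 2)*(z - 1)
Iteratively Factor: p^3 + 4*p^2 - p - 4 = (p - 1)*(p^2 + 5*p + 4) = (p - 1)*(p + 1)*(p + 4)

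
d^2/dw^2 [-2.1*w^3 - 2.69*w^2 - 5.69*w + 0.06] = -12.6*w - 5.38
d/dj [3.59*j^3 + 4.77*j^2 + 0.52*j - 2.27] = 10.77*j^2 + 9.54*j + 0.52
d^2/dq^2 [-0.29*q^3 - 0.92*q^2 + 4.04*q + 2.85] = -1.74*q - 1.84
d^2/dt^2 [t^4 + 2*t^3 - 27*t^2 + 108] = 12*t^2 + 12*t - 54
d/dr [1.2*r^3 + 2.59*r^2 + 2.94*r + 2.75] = 3.6*r^2 + 5.18*r + 2.94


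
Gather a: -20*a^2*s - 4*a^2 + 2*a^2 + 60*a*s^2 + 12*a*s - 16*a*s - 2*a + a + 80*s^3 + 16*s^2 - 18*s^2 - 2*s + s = a^2*(-20*s - 2) + a*(60*s^2 - 4*s - 1) + 80*s^3 - 2*s^2 - s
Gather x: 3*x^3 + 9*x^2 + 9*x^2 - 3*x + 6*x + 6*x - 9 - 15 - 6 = 3*x^3 + 18*x^2 + 9*x - 30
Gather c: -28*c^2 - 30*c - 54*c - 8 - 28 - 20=-28*c^2 - 84*c - 56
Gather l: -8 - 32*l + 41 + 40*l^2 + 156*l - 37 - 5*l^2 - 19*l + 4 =35*l^2 + 105*l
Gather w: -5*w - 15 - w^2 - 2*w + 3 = -w^2 - 7*w - 12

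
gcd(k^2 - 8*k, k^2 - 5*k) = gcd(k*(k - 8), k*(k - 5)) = k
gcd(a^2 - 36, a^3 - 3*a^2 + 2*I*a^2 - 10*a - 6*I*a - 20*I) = 1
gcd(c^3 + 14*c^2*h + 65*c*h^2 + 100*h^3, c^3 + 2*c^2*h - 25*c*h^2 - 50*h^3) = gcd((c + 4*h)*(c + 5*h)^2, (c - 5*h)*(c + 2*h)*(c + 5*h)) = c + 5*h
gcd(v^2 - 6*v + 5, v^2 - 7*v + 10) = v - 5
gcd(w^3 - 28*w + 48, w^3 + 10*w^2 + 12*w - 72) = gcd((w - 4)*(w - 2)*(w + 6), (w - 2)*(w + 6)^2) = w^2 + 4*w - 12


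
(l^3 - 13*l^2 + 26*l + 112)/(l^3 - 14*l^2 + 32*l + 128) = (l - 7)/(l - 8)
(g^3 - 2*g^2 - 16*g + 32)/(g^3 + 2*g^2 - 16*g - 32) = (g - 2)/(g + 2)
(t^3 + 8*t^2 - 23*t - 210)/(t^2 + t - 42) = (t^2 + t - 30)/(t - 6)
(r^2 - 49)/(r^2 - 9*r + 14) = (r + 7)/(r - 2)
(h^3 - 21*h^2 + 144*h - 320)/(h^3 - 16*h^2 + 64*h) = (h - 5)/h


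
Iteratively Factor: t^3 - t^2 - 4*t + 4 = (t + 2)*(t^2 - 3*t + 2) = (t - 2)*(t + 2)*(t - 1)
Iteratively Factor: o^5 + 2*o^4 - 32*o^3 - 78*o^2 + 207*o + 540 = (o + 3)*(o^4 - o^3 - 29*o^2 + 9*o + 180) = (o - 3)*(o + 3)*(o^3 + 2*o^2 - 23*o - 60) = (o - 3)*(o + 3)*(o + 4)*(o^2 - 2*o - 15) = (o - 3)*(o + 3)^2*(o + 4)*(o - 5)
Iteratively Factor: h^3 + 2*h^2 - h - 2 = (h + 1)*(h^2 + h - 2) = (h - 1)*(h + 1)*(h + 2)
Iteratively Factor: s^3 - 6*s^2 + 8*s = (s - 4)*(s^2 - 2*s) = s*(s - 4)*(s - 2)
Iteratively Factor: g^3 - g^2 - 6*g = (g)*(g^2 - g - 6) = g*(g - 3)*(g + 2)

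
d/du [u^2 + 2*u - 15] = 2*u + 2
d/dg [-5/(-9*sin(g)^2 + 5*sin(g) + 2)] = 5*(5 - 18*sin(g))*cos(g)/(-9*sin(g)^2 + 5*sin(g) + 2)^2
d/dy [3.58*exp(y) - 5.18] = 3.58*exp(y)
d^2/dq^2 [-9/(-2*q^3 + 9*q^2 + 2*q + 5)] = 18*(3*(3 - 2*q)*(-2*q^3 + 9*q^2 + 2*q + 5) - 4*(-3*q^2 + 9*q + 1)^2)/(-2*q^3 + 9*q^2 + 2*q + 5)^3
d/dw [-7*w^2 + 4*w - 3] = 4 - 14*w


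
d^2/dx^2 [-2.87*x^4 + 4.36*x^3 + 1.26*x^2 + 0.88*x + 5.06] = -34.44*x^2 + 26.16*x + 2.52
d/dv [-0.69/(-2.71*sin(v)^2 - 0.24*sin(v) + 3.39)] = -(3.7398*sin(v) + 0.1656)*cos(v)/(2.71*sin(v)^2 + 0.24*sin(v) - 3.39)^2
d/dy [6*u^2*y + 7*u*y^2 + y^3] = 6*u^2 + 14*u*y + 3*y^2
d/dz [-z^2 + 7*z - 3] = 7 - 2*z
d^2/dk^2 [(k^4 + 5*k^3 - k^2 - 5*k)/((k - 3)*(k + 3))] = 2*(k^6 - 27*k^4 + 40*k^3 + 459*k^2 + 1080*k - 81)/(k^6 - 27*k^4 + 243*k^2 - 729)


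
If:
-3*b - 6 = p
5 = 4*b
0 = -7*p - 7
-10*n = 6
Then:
No Solution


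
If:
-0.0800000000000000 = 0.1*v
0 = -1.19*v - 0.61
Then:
No Solution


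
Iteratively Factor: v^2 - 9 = (v - 3)*(v + 3)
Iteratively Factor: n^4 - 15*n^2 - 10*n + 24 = (n + 2)*(n^3 - 2*n^2 - 11*n + 12) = (n - 4)*(n + 2)*(n^2 + 2*n - 3) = (n - 4)*(n - 1)*(n + 2)*(n + 3)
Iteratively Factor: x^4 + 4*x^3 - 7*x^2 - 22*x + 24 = (x - 2)*(x^3 + 6*x^2 + 5*x - 12) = (x - 2)*(x - 1)*(x^2 + 7*x + 12) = (x - 2)*(x - 1)*(x + 3)*(x + 4)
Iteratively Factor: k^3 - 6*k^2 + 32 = (k + 2)*(k^2 - 8*k + 16) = (k - 4)*(k + 2)*(k - 4)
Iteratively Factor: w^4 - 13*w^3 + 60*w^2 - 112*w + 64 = (w - 4)*(w^3 - 9*w^2 + 24*w - 16) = (w - 4)^2*(w^2 - 5*w + 4) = (w - 4)^3*(w - 1)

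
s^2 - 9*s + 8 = (s - 8)*(s - 1)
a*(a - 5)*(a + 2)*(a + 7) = a^4 + 4*a^3 - 31*a^2 - 70*a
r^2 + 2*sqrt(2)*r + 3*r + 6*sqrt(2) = (r + 3)*(r + 2*sqrt(2))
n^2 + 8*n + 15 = (n + 3)*(n + 5)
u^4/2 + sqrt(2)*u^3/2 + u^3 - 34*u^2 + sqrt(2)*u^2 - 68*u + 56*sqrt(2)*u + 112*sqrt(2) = (u/2 + 1)*(u - 4*sqrt(2))*(u - 2*sqrt(2))*(u + 7*sqrt(2))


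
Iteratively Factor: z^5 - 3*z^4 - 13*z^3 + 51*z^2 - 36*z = (z - 3)*(z^4 - 13*z^2 + 12*z) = (z - 3)*(z + 4)*(z^3 - 4*z^2 + 3*z) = (z - 3)^2*(z + 4)*(z^2 - z) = (z - 3)^2*(z - 1)*(z + 4)*(z)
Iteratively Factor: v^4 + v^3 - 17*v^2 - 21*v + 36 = (v - 1)*(v^3 + 2*v^2 - 15*v - 36) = (v - 1)*(v + 3)*(v^2 - v - 12) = (v - 1)*(v + 3)^2*(v - 4)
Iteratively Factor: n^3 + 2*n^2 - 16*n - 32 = (n - 4)*(n^2 + 6*n + 8) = (n - 4)*(n + 4)*(n + 2)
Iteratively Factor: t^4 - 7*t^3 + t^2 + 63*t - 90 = (t - 5)*(t^3 - 2*t^2 - 9*t + 18) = (t - 5)*(t - 2)*(t^2 - 9) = (t - 5)*(t - 3)*(t - 2)*(t + 3)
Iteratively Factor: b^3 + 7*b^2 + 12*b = (b + 4)*(b^2 + 3*b) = (b + 3)*(b + 4)*(b)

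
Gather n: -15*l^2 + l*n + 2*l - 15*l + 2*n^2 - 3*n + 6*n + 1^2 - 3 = -15*l^2 - 13*l + 2*n^2 + n*(l + 3) - 2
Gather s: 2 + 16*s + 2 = 16*s + 4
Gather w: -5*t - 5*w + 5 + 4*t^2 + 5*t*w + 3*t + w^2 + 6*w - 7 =4*t^2 - 2*t + w^2 + w*(5*t + 1) - 2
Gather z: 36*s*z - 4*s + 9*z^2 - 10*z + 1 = -4*s + 9*z^2 + z*(36*s - 10) + 1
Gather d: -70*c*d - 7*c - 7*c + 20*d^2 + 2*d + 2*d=-14*c + 20*d^2 + d*(4 - 70*c)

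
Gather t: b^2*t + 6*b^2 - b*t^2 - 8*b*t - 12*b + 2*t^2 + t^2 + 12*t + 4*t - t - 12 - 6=6*b^2 - 12*b + t^2*(3 - b) + t*(b^2 - 8*b + 15) - 18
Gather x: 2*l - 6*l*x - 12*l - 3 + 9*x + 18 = -10*l + x*(9 - 6*l) + 15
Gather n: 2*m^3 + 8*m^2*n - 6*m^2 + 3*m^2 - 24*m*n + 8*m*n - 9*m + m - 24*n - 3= 2*m^3 - 3*m^2 - 8*m + n*(8*m^2 - 16*m - 24) - 3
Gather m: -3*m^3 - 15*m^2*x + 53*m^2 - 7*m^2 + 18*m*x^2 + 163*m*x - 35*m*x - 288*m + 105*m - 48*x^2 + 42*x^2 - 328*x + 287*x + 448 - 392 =-3*m^3 + m^2*(46 - 15*x) + m*(18*x^2 + 128*x - 183) - 6*x^2 - 41*x + 56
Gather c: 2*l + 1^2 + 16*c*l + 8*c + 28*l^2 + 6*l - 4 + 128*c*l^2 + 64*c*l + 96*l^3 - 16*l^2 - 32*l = c*(128*l^2 + 80*l + 8) + 96*l^3 + 12*l^2 - 24*l - 3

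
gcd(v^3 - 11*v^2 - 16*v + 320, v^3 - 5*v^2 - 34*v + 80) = v^2 - 3*v - 40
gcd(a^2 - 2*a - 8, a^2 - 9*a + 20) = a - 4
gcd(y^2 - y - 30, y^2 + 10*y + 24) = 1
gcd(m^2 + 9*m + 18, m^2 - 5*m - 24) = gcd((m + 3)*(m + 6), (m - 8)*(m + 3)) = m + 3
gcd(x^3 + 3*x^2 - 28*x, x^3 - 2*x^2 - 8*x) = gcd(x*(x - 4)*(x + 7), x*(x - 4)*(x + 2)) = x^2 - 4*x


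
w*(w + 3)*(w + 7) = w^3 + 10*w^2 + 21*w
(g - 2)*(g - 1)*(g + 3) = g^3 - 7*g + 6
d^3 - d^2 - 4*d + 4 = (d - 2)*(d - 1)*(d + 2)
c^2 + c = c*(c + 1)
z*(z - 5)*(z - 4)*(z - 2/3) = z^4 - 29*z^3/3 + 26*z^2 - 40*z/3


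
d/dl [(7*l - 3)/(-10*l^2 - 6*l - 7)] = (70*l^2 - 60*l - 67)/(100*l^4 + 120*l^3 + 176*l^2 + 84*l + 49)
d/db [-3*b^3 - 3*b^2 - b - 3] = -9*b^2 - 6*b - 1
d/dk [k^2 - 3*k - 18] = 2*k - 3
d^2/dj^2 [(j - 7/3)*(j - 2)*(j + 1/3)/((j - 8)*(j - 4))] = 10*(121*j^3 - 1374*j^2 + 4872*j - 4832)/(9*(j^6 - 36*j^5 + 528*j^4 - 4032*j^3 + 16896*j^2 - 36864*j + 32768))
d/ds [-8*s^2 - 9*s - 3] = -16*s - 9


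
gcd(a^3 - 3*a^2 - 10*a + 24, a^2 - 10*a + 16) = a - 2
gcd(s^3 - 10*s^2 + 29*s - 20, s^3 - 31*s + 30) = s^2 - 6*s + 5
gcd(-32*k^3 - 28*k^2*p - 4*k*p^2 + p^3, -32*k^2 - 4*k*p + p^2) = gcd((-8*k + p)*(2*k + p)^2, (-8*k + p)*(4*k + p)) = -8*k + p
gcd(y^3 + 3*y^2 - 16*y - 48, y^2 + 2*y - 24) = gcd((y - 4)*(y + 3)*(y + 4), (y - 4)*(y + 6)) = y - 4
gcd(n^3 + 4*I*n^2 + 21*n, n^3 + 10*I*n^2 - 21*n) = n^2 + 7*I*n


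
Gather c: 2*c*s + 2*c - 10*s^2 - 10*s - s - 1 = c*(2*s + 2) - 10*s^2 - 11*s - 1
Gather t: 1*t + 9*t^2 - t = 9*t^2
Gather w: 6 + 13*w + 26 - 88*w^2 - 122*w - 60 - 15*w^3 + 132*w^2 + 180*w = -15*w^3 + 44*w^2 + 71*w - 28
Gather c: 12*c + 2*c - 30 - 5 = 14*c - 35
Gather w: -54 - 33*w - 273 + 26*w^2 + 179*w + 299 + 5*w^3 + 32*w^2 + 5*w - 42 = 5*w^3 + 58*w^2 + 151*w - 70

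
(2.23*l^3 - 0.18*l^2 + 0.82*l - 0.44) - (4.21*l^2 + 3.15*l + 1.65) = 2.23*l^3 - 4.39*l^2 - 2.33*l - 2.09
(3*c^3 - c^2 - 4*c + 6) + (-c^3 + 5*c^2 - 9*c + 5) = 2*c^3 + 4*c^2 - 13*c + 11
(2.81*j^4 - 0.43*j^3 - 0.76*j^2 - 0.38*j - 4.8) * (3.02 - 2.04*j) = -5.7324*j^5 + 9.3634*j^4 + 0.2518*j^3 - 1.52*j^2 + 8.6444*j - 14.496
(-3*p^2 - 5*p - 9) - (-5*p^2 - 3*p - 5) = 2*p^2 - 2*p - 4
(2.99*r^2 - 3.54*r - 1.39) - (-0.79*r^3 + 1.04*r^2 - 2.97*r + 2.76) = 0.79*r^3 + 1.95*r^2 - 0.57*r - 4.15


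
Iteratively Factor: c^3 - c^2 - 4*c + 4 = (c - 1)*(c^2 - 4) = (c - 2)*(c - 1)*(c + 2)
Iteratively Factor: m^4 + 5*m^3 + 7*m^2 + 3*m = (m + 1)*(m^3 + 4*m^2 + 3*m) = m*(m + 1)*(m^2 + 4*m + 3) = m*(m + 1)^2*(m + 3)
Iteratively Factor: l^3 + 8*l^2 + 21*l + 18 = (l + 3)*(l^2 + 5*l + 6) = (l + 3)^2*(l + 2)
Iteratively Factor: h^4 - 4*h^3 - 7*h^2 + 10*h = (h)*(h^3 - 4*h^2 - 7*h + 10) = h*(h - 5)*(h^2 + h - 2) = h*(h - 5)*(h + 2)*(h - 1)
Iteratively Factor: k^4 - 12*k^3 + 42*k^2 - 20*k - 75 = (k + 1)*(k^3 - 13*k^2 + 55*k - 75) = (k - 3)*(k + 1)*(k^2 - 10*k + 25) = (k - 5)*(k - 3)*(k + 1)*(k - 5)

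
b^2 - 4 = (b - 2)*(b + 2)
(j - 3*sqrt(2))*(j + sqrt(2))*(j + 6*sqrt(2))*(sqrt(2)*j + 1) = sqrt(2)*j^4 + 9*j^3 - 26*sqrt(2)*j^2 - 102*j - 36*sqrt(2)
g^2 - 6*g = g*(g - 6)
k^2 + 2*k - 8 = (k - 2)*(k + 4)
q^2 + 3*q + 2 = (q + 1)*(q + 2)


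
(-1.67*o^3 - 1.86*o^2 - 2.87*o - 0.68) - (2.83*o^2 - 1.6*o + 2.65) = -1.67*o^3 - 4.69*o^2 - 1.27*o - 3.33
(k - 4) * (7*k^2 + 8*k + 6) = 7*k^3 - 20*k^2 - 26*k - 24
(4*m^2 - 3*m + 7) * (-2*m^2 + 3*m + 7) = -8*m^4 + 18*m^3 + 5*m^2 + 49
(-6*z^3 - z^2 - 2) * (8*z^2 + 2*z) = -48*z^5 - 20*z^4 - 2*z^3 - 16*z^2 - 4*z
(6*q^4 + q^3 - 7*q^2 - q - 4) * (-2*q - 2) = -12*q^5 - 14*q^4 + 12*q^3 + 16*q^2 + 10*q + 8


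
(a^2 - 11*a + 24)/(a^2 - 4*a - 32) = (a - 3)/(a + 4)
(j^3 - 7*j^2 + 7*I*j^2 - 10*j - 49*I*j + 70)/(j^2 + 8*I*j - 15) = (j^2 + j*(-7 + 2*I) - 14*I)/(j + 3*I)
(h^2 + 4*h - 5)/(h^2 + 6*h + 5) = (h - 1)/(h + 1)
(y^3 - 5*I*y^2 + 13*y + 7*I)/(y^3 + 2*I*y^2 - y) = (y - 7*I)/y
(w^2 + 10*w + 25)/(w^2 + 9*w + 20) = (w + 5)/(w + 4)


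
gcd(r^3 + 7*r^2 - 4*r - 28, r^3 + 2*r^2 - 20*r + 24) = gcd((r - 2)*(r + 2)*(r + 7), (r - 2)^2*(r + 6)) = r - 2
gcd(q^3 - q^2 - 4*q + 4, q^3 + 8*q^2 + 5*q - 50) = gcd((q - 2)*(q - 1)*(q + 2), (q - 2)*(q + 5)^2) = q - 2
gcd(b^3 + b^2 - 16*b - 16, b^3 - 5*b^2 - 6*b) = b + 1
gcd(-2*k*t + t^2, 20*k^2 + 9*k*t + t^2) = 1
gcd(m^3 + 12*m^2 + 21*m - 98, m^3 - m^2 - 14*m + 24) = m - 2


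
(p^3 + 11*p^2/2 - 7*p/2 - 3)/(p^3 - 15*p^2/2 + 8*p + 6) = (p^2 + 5*p - 6)/(p^2 - 8*p + 12)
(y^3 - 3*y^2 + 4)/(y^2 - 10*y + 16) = (y^2 - y - 2)/(y - 8)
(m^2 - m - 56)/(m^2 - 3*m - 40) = (m + 7)/(m + 5)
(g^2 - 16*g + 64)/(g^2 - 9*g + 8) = (g - 8)/(g - 1)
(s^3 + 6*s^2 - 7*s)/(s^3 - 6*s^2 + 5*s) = (s + 7)/(s - 5)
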